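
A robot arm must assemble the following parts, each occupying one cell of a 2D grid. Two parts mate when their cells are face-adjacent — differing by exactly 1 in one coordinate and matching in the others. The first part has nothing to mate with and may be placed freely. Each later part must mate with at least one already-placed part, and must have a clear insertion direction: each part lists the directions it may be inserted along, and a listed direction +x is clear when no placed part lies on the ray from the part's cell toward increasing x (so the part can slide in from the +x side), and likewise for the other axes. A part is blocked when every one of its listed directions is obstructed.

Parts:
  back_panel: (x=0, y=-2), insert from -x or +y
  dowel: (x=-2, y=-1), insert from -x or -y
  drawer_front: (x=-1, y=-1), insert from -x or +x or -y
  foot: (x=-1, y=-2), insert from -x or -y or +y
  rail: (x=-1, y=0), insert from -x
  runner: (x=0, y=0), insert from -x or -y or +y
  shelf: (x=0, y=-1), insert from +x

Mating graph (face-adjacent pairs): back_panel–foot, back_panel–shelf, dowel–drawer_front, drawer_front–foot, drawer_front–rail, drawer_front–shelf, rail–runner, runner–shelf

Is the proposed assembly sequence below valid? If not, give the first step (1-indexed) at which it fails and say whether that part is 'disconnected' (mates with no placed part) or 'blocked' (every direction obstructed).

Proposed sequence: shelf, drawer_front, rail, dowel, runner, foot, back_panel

Invalid at step 7 (blocked)

1. shelf@(0, -1) [+x clear] — {shelf}
2. drawer_front@(-1, -1) [-x clear] — {drawer_front, shelf}
3. rail@(-1, 0) [-x clear] — {drawer_front, rail, shelf}
4. dowel@(-2, -1) [-x clear] — {dowel, drawer_front, rail, shelf}
5. runner@(0, 0) [+y clear] — {dowel, drawer_front, rail, runner, shelf}
6. foot@(-1, -2) [-x clear] — {dowel, drawer_front, foot, rail, runner, shelf}
7. back_panel@(0, -2) — -x/+y all obstructed ⇒ blocked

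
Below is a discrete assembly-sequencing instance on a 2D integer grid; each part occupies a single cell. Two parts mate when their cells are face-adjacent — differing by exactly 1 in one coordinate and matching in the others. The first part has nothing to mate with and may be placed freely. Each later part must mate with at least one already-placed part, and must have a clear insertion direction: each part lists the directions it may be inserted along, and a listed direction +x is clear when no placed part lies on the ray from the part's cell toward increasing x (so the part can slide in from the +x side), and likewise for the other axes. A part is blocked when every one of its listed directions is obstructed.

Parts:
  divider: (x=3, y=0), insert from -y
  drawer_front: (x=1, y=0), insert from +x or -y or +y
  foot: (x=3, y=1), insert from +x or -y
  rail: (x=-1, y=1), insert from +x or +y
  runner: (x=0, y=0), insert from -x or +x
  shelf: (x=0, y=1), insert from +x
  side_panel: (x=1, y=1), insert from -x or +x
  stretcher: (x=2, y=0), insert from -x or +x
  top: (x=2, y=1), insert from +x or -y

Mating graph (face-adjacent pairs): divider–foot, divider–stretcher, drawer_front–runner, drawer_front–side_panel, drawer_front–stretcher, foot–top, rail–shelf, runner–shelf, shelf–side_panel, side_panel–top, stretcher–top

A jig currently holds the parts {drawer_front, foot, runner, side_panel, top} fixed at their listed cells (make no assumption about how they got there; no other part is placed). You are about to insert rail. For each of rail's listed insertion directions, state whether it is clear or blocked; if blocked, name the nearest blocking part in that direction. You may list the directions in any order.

+x: nearest on ray is side_panel@(1, 1) ⇒ blocked
+y: ray from rail(-1, 1) has no placed part ⇒ clear

+x: blocked by side_panel; +y: clear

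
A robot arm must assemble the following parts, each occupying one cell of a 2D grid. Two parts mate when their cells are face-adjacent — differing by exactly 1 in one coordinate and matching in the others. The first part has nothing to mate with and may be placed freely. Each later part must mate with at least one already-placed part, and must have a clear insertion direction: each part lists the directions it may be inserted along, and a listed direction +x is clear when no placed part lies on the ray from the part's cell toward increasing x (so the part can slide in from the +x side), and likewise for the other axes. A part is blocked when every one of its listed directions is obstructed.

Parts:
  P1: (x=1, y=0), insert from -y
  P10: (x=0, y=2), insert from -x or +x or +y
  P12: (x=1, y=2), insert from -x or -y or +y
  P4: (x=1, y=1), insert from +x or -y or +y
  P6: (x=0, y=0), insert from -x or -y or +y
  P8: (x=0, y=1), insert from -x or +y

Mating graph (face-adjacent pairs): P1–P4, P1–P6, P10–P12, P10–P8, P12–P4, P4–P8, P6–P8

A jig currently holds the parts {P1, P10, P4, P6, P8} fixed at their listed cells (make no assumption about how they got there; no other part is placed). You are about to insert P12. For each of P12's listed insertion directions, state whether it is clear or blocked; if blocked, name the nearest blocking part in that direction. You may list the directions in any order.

+y: clear; -x: blocked by P10; -y: blocked by P4

-x: nearest on ray is P10@(0, 2) ⇒ blocked
-y: nearest on ray is P4@(1, 1) ⇒ blocked
+y: ray from P12(1, 2) has no placed part ⇒ clear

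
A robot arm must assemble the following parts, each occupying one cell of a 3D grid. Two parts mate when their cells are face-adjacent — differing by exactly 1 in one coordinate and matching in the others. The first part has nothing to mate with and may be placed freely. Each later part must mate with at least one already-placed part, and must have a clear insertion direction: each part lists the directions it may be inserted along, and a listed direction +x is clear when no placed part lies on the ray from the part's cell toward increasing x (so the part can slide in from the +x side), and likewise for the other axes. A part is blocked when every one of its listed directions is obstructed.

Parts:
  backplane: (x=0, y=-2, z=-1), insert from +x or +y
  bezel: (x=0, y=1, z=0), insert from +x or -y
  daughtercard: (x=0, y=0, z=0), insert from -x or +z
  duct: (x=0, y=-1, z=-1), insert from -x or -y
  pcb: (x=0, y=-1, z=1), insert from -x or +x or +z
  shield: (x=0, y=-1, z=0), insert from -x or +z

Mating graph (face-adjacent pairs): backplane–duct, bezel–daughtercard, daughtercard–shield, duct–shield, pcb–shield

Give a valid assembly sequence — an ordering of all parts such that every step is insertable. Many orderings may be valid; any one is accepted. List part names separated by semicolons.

1. shield@(0, -1, 0) [-x clear] — {shield}
2. duct@(0, -1, -1) [-x clear] — {duct, shield}
3. backplane@(0, -2, -1) [+x clear] — {backplane, duct, shield}
4. pcb@(0, -1, 1) [-x clear] — {backplane, duct, pcb, shield}
5. daughtercard@(0, 0, 0) [-x clear] — {backplane, daughtercard, duct, pcb, shield}
6. bezel@(0, 1, 0) [+x clear] — {backplane, bezel, daughtercard, duct, pcb, shield}

shield; duct; backplane; pcb; daughtercard; bezel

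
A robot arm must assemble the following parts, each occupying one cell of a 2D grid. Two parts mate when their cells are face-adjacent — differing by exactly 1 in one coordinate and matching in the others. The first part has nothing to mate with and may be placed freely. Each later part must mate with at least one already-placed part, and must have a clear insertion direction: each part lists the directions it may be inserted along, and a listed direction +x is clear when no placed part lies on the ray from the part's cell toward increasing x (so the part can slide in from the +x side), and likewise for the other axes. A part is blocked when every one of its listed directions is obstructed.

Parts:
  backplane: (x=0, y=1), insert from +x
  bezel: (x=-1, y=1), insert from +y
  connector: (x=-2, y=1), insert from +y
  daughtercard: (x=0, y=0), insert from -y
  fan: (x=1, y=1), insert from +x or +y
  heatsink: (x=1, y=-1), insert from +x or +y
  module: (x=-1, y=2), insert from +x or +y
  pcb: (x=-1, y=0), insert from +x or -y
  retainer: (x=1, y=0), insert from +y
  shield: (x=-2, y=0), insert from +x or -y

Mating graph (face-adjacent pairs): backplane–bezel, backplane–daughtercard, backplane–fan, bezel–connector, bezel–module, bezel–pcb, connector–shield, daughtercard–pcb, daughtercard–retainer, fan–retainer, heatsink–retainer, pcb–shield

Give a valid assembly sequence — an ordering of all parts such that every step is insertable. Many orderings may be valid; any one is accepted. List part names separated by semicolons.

shield; pcb; daughtercard; backplane; retainer; heatsink; fan; bezel; module; connector

1. shield@(-2, 0) [+x clear] — {shield}
2. pcb@(-1, 0) [+x clear] — {pcb, shield}
3. daughtercard@(0, 0) [-y clear] — {daughtercard, pcb, shield}
4. backplane@(0, 1) [+x clear] — {backplane, daughtercard, pcb, shield}
5. retainer@(1, 0) [+y clear] — {backplane, daughtercard, pcb, retainer, shield}
6. heatsink@(1, -1) [+x clear] — {backplane, daughtercard, heatsink, pcb, retainer, shield}
7. fan@(1, 1) [+x clear] — {backplane, daughtercard, fan, heatsink, pcb, retainer, shield}
8. bezel@(-1, 1) [+y clear] — {backplane, bezel, daughtercard, fan, heatsink, pcb, retainer, shield}
9. module@(-1, 2) [+x clear] — {backplane, bezel, daughtercard, fan, heatsink, module, pcb, retainer, shield}
10. connector@(-2, 1) [+y clear] — {backplane, bezel, connector, daughtercard, fan, heatsink, module, pcb, retainer, shield}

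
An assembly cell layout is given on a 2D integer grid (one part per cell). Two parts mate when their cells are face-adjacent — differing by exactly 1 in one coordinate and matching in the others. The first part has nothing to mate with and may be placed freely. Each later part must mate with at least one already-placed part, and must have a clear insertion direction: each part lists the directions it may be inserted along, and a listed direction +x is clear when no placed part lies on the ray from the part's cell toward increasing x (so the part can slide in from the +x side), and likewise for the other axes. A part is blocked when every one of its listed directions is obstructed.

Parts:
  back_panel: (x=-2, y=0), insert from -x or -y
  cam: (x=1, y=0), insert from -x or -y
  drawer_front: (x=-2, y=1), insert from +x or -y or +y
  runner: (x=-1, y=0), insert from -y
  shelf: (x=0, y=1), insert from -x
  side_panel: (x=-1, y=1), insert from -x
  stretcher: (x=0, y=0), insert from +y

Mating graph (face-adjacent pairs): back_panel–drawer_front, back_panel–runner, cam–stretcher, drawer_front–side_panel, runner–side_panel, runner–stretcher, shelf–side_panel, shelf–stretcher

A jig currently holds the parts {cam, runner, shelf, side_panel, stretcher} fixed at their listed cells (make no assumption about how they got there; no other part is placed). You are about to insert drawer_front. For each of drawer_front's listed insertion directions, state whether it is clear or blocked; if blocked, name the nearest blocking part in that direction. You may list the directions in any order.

+x: nearest on ray is side_panel@(-1, 1) ⇒ blocked
-y: ray from drawer_front(-2, 1) has no placed part ⇒ clear
+y: ray from drawer_front(-2, 1) has no placed part ⇒ clear

+x: blocked by side_panel; +y: clear; -y: clear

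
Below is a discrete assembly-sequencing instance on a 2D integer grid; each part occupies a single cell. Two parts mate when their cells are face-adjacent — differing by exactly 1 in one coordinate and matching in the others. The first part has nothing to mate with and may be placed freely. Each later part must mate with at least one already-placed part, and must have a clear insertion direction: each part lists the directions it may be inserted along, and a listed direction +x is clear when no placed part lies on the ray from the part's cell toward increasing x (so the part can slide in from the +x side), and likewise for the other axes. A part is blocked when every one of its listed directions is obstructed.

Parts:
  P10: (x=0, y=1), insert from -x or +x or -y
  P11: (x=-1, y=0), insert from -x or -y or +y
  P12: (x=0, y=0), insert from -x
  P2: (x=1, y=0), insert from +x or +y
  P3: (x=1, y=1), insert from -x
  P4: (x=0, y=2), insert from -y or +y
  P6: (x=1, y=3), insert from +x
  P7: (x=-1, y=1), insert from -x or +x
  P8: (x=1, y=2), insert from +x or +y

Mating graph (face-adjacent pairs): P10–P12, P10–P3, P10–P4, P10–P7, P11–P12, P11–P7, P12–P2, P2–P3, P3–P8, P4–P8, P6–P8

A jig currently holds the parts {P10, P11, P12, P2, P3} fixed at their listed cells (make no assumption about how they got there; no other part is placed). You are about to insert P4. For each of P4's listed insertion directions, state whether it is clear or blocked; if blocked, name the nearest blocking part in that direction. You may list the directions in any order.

-y: nearest on ray is P10@(0, 1) ⇒ blocked
+y: ray from P4(0, 2) has no placed part ⇒ clear

+y: clear; -y: blocked by P10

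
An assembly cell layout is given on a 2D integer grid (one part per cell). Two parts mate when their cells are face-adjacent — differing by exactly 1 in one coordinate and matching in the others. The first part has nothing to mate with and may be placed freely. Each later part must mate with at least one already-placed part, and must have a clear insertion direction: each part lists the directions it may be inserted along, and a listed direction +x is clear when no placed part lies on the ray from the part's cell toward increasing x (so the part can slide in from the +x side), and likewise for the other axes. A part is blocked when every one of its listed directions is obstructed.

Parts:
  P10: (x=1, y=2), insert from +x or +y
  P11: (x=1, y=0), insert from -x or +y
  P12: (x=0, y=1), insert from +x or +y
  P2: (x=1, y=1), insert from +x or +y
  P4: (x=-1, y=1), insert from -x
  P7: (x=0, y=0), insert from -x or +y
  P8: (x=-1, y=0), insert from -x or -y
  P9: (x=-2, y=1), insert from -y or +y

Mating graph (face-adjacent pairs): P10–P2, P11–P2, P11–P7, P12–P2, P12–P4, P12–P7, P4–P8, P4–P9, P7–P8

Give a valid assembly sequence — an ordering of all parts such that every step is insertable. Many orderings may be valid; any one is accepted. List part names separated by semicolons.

P7; P12; P4; P9; P8; P11; P2; P10

1. P7@(0, 0) [-x clear] — {P7}
2. P12@(0, 1) [+x clear] — {P12, P7}
3. P4@(-1, 1) [-x clear] — {P12, P4, P7}
4. P9@(-2, 1) [-y clear] — {P12, P4, P7, P9}
5. P8@(-1, 0) [-x clear] — {P12, P4, P7, P8, P9}
6. P11@(1, 0) [+y clear] — {P11, P12, P4, P7, P8, P9}
7. P2@(1, 1) [+x clear] — {P11, P12, P2, P4, P7, P8, P9}
8. P10@(1, 2) [+x clear] — {P10, P11, P12, P2, P4, P7, P8, P9}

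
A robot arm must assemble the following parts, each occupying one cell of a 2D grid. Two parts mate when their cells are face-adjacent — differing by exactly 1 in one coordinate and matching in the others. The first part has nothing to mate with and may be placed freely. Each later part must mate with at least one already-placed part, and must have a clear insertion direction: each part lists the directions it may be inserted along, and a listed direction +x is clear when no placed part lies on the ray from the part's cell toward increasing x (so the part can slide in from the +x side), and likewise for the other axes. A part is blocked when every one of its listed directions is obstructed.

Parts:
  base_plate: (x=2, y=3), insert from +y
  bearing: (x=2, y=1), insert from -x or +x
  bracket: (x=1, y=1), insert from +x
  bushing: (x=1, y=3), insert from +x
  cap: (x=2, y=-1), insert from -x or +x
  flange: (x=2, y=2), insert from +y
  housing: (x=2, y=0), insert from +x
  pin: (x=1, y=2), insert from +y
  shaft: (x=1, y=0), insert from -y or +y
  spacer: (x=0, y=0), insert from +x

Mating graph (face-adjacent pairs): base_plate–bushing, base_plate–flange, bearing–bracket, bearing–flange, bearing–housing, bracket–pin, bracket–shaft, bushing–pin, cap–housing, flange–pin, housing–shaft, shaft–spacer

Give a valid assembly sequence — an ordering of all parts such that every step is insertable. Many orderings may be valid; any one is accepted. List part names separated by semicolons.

spacer; shaft; bracket; housing; cap; bearing; flange; pin; bushing; base_plate

1. spacer@(0, 0) [+x clear] — {spacer}
2. shaft@(1, 0) [-y clear] — {shaft, spacer}
3. bracket@(1, 1) [+x clear] — {bracket, shaft, spacer}
4. housing@(2, 0) [+x clear] — {bracket, housing, shaft, spacer}
5. cap@(2, -1) [-x clear] — {bracket, cap, housing, shaft, spacer}
6. bearing@(2, 1) [+x clear] — {bearing, bracket, cap, housing, shaft, spacer}
7. flange@(2, 2) [+y clear] — {bearing, bracket, cap, flange, housing, shaft, spacer}
8. pin@(1, 2) [+y clear] — {bearing, bracket, cap, flange, housing, pin, shaft, spacer}
9. bushing@(1, 3) [+x clear] — {bearing, bracket, bushing, cap, flange, housing, pin, shaft, spacer}
10. base_plate@(2, 3) [+y clear] — {base_plate, bearing, bracket, bushing, cap, flange, housing, pin, shaft, spacer}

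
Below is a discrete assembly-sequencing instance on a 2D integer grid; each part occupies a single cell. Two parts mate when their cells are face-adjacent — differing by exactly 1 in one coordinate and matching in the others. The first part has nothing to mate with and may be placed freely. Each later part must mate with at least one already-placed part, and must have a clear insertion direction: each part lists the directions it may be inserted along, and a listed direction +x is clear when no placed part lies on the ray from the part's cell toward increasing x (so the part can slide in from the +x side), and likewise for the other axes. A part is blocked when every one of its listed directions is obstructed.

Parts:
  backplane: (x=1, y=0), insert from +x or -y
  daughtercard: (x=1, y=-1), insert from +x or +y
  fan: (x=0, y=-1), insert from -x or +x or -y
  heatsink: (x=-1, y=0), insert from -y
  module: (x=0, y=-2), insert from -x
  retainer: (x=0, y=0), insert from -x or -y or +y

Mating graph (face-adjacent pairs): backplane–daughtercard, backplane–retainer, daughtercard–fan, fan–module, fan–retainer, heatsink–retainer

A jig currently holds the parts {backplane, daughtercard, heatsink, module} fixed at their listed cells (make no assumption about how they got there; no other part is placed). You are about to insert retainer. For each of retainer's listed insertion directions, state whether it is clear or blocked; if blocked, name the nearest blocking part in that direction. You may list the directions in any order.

-x: nearest on ray is heatsink@(-1, 0) ⇒ blocked
-y: nearest on ray is module@(0, -2) ⇒ blocked
+y: ray from retainer(0, 0) has no placed part ⇒ clear

+y: clear; -x: blocked by heatsink; -y: blocked by module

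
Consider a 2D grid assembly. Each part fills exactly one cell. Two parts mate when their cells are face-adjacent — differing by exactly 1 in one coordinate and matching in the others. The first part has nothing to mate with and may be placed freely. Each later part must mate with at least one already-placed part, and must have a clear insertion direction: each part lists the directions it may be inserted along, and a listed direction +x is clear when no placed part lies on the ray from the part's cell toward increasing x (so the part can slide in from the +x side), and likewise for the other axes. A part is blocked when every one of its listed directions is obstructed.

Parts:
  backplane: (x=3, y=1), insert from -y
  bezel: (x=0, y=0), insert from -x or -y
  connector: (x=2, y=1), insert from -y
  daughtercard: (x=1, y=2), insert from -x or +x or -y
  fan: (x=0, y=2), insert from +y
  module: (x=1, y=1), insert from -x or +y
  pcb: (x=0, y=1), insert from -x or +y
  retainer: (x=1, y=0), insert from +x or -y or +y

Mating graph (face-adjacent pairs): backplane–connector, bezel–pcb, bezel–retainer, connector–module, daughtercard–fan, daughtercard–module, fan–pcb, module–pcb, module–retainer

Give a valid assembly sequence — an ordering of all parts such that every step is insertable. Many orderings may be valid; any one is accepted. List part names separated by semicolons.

1. backplane@(3, 1) [-y clear] — {backplane}
2. connector@(2, 1) [-y clear] — {backplane, connector}
3. module@(1, 1) [-x clear] — {backplane, connector, module}
4. daughtercard@(1, 2) [-x clear] — {backplane, connector, daughtercard, module}
5. retainer@(1, 0) [+x clear] — {backplane, connector, daughtercard, module, retainer}
6. bezel@(0, 0) [-x clear] — {backplane, bezel, connector, daughtercard, module, retainer}
7. fan@(0, 2) [+y clear] — {backplane, bezel, connector, daughtercard, fan, module, retainer}
8. pcb@(0, 1) [-x clear] — {backplane, bezel, connector, daughtercard, fan, module, pcb, retainer}

backplane; connector; module; daughtercard; retainer; bezel; fan; pcb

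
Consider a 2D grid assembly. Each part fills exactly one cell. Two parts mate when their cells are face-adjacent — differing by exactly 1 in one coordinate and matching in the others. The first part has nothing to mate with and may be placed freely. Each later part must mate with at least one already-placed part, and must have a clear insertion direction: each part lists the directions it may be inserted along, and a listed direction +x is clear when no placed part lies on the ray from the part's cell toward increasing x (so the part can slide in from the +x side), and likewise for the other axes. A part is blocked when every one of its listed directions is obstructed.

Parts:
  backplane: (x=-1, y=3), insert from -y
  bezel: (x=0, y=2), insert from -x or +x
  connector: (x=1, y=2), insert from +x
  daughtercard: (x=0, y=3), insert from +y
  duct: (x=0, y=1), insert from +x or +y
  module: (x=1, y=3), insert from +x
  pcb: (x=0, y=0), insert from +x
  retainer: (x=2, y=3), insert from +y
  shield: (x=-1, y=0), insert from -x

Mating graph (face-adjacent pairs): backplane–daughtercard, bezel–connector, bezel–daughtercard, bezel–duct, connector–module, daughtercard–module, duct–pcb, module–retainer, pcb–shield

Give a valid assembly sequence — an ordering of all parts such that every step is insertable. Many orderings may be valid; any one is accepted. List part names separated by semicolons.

pcb; duct; bezel; daughtercard; backplane; module; shield; retainer; connector

1. pcb@(0, 0) [+x clear] — {pcb}
2. duct@(0, 1) [+x clear] — {duct, pcb}
3. bezel@(0, 2) [-x clear] — {bezel, duct, pcb}
4. daughtercard@(0, 3) [+y clear] — {bezel, daughtercard, duct, pcb}
5. backplane@(-1, 3) [-y clear] — {backplane, bezel, daughtercard, duct, pcb}
6. module@(1, 3) [+x clear] — {backplane, bezel, daughtercard, duct, module, pcb}
7. shield@(-1, 0) [-x clear] — {backplane, bezel, daughtercard, duct, module, pcb, shield}
8. retainer@(2, 3) [+y clear] — {backplane, bezel, daughtercard, duct, module, pcb, retainer, shield}
9. connector@(1, 2) [+x clear] — {backplane, bezel, connector, daughtercard, duct, module, pcb, retainer, shield}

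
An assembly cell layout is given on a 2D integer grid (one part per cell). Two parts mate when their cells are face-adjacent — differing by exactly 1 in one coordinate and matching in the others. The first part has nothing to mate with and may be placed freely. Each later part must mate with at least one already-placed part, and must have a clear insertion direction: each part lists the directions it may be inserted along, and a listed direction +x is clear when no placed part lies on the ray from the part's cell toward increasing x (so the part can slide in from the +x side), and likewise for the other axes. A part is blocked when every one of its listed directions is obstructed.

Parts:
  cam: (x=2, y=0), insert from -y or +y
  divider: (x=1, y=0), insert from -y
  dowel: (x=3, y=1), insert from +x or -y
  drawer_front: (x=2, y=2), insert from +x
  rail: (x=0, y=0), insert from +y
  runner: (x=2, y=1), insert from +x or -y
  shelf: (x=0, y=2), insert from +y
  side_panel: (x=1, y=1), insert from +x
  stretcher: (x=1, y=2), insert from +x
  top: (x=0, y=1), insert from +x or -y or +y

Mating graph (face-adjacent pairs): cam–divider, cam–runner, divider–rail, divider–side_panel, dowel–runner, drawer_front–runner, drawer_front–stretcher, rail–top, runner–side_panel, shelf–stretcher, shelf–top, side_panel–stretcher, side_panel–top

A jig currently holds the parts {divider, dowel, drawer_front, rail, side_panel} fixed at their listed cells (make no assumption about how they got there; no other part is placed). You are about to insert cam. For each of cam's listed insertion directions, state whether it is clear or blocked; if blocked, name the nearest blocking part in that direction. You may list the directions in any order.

-y: ray from cam(2, 0) has no placed part ⇒ clear
+y: nearest on ray is drawer_front@(2, 2) ⇒ blocked

+y: blocked by drawer_front; -y: clear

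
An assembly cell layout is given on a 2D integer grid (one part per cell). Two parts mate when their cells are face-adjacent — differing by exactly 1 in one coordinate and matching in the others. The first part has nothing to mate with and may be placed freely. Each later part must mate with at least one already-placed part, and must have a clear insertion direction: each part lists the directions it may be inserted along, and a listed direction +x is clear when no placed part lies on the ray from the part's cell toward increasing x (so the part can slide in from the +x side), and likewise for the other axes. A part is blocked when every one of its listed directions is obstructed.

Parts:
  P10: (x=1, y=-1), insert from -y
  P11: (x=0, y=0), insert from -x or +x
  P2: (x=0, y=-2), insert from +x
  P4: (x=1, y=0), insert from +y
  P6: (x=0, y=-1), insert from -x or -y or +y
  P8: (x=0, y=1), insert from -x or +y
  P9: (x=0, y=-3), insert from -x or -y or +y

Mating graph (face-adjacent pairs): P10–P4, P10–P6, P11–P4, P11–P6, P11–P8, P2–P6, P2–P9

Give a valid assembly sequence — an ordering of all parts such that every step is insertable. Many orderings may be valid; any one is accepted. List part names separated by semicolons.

1. P11@(0, 0) [-x clear] — {P11}
2. P6@(0, -1) [-x clear] — {P11, P6}
3. P4@(1, 0) [+y clear] — {P11, P4, P6}
4. P10@(1, -1) [-y clear] — {P10, P11, P4, P6}
5. P8@(0, 1) [-x clear] — {P10, P11, P4, P6, P8}
6. P2@(0, -2) [+x clear] — {P10, P11, P2, P4, P6, P8}
7. P9@(0, -3) [-x clear] — {P10, P11, P2, P4, P6, P8, P9}

P11; P6; P4; P10; P8; P2; P9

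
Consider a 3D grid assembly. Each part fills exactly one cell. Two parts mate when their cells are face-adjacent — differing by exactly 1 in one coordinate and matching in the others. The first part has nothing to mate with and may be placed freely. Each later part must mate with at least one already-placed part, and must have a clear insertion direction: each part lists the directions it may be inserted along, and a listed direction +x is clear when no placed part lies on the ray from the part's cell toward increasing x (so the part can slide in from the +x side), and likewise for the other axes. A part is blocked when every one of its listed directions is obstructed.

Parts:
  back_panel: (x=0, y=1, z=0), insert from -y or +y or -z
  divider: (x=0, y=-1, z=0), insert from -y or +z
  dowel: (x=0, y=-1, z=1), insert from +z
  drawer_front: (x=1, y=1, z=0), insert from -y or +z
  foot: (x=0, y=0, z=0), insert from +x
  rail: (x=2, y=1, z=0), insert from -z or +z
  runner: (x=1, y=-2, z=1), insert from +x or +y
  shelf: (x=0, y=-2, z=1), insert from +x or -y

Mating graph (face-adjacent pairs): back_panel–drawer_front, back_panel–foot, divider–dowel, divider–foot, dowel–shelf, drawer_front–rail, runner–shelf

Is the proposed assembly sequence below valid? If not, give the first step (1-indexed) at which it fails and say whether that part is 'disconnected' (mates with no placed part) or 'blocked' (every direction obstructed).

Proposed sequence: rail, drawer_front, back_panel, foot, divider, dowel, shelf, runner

1. rail@(2, 1, 0) [-z clear] — {rail}
2. drawer_front@(1, 1, 0) [-y clear] — {drawer_front, rail}
3. back_panel@(0, 1, 0) [-y clear] — {back_panel, drawer_front, rail}
4. foot@(0, 0, 0) [+x clear] — {back_panel, drawer_front, foot, rail}
5. divider@(0, -1, 0) [-y clear] — {back_panel, divider, drawer_front, foot, rail}
6. dowel@(0, -1, 1) [+z clear] — {back_panel, divider, dowel, drawer_front, foot, rail}
7. shelf@(0, -2, 1) [+x clear] — {back_panel, divider, dowel, drawer_front, foot, rail, shelf}
8. runner@(1, -2, 1) [+x clear] — {back_panel, divider, dowel, drawer_front, foot, rail, runner, shelf}

Valid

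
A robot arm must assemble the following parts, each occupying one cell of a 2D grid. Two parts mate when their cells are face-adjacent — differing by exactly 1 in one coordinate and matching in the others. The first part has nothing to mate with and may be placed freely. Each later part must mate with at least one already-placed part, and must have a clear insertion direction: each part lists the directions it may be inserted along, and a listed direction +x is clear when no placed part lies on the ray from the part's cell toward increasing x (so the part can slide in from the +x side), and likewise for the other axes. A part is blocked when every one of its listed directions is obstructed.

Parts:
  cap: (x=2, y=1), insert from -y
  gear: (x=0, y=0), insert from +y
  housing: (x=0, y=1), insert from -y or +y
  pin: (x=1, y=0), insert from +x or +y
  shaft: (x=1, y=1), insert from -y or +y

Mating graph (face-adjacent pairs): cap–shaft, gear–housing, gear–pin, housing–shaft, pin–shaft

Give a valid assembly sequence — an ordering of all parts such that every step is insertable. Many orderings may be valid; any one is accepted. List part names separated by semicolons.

1. cap@(2, 1) [-y clear] — {cap}
2. shaft@(1, 1) [-y clear] — {cap, shaft}
3. pin@(1, 0) [+x clear] — {cap, pin, shaft}
4. gear@(0, 0) [+y clear] — {cap, gear, pin, shaft}
5. housing@(0, 1) [+y clear] — {cap, gear, housing, pin, shaft}

cap; shaft; pin; gear; housing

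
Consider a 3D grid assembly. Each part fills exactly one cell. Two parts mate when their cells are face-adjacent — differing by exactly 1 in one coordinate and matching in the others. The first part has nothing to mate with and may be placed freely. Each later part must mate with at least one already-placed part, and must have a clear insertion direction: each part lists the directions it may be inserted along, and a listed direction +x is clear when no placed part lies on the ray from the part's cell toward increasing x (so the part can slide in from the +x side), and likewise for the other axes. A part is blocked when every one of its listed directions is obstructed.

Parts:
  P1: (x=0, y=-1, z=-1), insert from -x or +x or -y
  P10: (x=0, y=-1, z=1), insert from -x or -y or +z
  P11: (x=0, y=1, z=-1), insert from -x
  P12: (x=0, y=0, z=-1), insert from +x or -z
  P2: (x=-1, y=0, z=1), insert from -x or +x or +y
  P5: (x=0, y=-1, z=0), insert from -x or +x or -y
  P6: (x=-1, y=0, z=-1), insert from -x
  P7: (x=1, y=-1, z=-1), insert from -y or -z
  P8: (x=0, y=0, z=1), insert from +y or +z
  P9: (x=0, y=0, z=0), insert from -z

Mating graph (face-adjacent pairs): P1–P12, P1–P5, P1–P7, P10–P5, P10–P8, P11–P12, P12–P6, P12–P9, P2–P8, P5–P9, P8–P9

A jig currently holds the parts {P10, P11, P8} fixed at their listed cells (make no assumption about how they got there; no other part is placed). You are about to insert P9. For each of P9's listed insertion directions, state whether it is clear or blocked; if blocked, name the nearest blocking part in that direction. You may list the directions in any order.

-z: ray from P9(0, 0, 0) has no placed part ⇒ clear

-z: clear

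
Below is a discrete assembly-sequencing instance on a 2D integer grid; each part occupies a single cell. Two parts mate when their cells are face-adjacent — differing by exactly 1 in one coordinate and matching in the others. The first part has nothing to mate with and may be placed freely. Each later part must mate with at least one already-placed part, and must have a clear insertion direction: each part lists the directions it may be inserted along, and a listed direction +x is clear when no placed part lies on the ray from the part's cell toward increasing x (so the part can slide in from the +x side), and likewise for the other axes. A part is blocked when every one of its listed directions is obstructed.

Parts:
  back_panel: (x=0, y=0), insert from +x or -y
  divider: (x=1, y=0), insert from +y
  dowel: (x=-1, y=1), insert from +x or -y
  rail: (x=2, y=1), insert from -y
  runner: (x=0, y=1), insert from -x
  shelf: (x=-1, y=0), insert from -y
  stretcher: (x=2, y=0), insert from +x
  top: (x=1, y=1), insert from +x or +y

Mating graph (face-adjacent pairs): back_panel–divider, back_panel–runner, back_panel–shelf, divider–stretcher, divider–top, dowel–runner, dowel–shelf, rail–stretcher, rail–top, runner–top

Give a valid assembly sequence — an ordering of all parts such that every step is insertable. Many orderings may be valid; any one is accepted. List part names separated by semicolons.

1. rail@(2, 1) [-y clear] — {rail}
2. stretcher@(2, 0) [+x clear] — {rail, stretcher}
3. divider@(1, 0) [+y clear] — {divider, rail, stretcher}
4. back_panel@(0, 0) [-y clear] — {back_panel, divider, rail, stretcher}
5. top@(1, 1) [+y clear] — {back_panel, divider, rail, stretcher, top}
6. runner@(0, 1) [-x clear] — {back_panel, divider, rail, runner, stretcher, top}
7. dowel@(-1, 1) [-y clear] — {back_panel, divider, dowel, rail, runner, stretcher, top}
8. shelf@(-1, 0) [-y clear] — {back_panel, divider, dowel, rail, runner, shelf, stretcher, top}

rail; stretcher; divider; back_panel; top; runner; dowel; shelf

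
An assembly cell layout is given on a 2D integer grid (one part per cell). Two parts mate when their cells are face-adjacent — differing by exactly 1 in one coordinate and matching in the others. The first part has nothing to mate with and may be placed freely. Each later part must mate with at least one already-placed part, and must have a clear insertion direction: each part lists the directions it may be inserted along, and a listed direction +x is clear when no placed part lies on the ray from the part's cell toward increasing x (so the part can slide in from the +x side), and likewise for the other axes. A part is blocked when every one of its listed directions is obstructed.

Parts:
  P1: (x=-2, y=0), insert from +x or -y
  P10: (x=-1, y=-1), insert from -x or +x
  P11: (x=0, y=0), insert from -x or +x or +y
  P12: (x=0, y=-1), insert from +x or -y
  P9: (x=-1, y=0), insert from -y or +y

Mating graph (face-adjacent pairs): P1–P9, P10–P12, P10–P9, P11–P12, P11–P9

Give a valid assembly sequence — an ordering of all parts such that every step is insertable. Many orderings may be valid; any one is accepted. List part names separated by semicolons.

P1; P9; P10; P11; P12

1. P1@(-2, 0) [+x clear] — {P1}
2. P9@(-1, 0) [-y clear] — {P1, P9}
3. P10@(-1, -1) [-x clear] — {P1, P10, P9}
4. P11@(0, 0) [+x clear] — {P1, P10, P11, P9}
5. P12@(0, -1) [+x clear] — {P1, P10, P11, P12, P9}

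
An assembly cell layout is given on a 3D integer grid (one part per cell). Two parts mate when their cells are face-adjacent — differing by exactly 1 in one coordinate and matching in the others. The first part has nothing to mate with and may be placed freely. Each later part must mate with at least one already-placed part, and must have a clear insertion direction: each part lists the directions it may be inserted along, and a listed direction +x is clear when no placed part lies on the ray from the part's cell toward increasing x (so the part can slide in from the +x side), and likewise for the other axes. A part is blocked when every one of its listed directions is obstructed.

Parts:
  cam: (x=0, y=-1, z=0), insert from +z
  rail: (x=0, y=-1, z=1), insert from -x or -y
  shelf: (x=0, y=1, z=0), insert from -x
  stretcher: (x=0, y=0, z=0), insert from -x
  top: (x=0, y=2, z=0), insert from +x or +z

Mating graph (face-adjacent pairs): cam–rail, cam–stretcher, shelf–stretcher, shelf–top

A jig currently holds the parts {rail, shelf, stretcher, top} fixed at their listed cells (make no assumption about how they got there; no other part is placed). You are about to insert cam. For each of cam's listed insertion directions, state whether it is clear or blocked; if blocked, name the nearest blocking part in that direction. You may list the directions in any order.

+z: blocked by rail

+z: nearest on ray is rail@(0, -1, 1) ⇒ blocked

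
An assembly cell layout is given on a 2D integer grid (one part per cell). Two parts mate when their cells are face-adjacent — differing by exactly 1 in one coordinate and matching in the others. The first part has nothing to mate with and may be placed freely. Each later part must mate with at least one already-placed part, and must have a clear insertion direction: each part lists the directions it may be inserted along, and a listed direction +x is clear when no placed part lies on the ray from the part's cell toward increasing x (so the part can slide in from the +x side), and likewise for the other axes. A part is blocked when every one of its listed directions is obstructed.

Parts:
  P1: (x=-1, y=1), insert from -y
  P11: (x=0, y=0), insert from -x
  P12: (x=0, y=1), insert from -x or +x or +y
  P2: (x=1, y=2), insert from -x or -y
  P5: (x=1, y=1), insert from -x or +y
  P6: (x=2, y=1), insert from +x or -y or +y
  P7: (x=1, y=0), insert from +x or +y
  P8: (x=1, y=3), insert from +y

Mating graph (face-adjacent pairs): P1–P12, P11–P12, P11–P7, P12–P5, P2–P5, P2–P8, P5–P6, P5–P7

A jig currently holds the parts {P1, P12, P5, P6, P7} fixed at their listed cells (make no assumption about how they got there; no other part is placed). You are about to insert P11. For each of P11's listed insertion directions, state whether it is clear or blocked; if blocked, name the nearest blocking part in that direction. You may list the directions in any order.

-x: clear

-x: ray from P11(0, 0) has no placed part ⇒ clear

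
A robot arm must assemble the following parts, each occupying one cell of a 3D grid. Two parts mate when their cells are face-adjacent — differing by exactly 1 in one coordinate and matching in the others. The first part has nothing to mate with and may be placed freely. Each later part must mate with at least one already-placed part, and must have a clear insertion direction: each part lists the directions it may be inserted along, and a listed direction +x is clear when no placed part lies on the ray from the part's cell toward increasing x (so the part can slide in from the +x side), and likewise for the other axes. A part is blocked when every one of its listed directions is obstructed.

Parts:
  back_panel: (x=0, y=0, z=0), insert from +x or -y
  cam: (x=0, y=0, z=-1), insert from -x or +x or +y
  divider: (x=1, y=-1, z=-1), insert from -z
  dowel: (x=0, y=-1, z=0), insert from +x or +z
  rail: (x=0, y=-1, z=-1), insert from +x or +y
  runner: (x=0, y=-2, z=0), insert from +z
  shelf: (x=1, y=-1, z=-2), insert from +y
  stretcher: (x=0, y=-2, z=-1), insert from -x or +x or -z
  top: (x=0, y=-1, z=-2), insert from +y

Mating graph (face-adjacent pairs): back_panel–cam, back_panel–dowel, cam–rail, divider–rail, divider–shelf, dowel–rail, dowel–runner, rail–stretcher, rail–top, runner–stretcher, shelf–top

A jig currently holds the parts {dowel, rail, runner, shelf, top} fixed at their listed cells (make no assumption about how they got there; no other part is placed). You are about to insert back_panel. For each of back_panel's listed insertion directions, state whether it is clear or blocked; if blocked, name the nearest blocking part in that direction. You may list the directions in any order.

+x: clear; -y: blocked by dowel

+x: ray from back_panel(0, 0, 0) has no placed part ⇒ clear
-y: nearest on ray is dowel@(0, -1, 0) ⇒ blocked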